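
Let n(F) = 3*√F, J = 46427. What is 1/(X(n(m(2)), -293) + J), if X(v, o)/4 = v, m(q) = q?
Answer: 46427/2155466041 - 12*√2/2155466041 ≈ 2.1531e-5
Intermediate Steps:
X(v, o) = 4*v
1/(X(n(m(2)), -293) + J) = 1/(4*(3*√2) + 46427) = 1/(12*√2 + 46427) = 1/(46427 + 12*√2)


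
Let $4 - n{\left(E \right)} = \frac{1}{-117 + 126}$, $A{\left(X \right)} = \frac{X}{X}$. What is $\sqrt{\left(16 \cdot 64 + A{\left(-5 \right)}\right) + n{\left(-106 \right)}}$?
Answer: $\frac{2 \sqrt{2315}}{3} \approx 32.076$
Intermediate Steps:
$A{\left(X \right)} = 1$
$n{\left(E \right)} = \frac{35}{9}$ ($n{\left(E \right)} = 4 - \frac{1}{-117 + 126} = 4 - \frac{1}{9} = \frac{35}{9}$)
$\sqrt{\left(16 \cdot 64 + A{\left(-5 \right)}\right) + n{\left(-106 \right)}} = \sqrt{\left(16 \cdot 64 + 1\right) + \frac{35}{9}} = \sqrt{\left(1024 + 1\right) + \frac{35}{9}} = \sqrt{1025 + \frac{35}{9}} = \sqrt{\frac{9260}{9}} = \frac{2 \sqrt{2315}}{3}$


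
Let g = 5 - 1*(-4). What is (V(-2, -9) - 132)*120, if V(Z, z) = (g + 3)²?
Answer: 1440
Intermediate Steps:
g = 9 (g = 5 + 4 = 9)
V(Z, z) = 144 (V(Z, z) = (9 + 3)² = 12² = 144)
(V(-2, -9) - 132)*120 = (144 - 132)*120 = 12*120 = 1440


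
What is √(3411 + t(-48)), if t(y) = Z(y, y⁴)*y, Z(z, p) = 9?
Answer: 3*√331 ≈ 54.580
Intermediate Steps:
t(y) = 9*y
√(3411 + t(-48)) = √(3411 + 9*(-48)) = √(3411 - 432) = √2979 = 3*√331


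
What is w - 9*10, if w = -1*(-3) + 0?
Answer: -87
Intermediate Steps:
w = 3 (w = 3 + 0 = 3)
w - 9*10 = 3 - 9*10 = 3 - 90 = -87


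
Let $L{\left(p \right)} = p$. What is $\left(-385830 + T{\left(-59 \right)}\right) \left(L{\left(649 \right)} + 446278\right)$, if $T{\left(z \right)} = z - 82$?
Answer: $-172500861117$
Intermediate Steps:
$T{\left(z \right)} = -82 + z$
$\left(-385830 + T{\left(-59 \right)}\right) \left(L{\left(649 \right)} + 446278\right) = \left(-385830 - 141\right) \left(649 + 446278\right) = \left(-385830 - 141\right) 446927 = \left(-385971\right) 446927 = -172500861117$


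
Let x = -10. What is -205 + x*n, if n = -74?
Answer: 535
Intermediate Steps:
-205 + x*n = -205 - 10*(-74) = -205 + 740 = 535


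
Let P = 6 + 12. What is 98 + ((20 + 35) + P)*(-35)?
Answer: -2457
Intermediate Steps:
P = 18
98 + ((20 + 35) + P)*(-35) = 98 + ((20 + 35) + 18)*(-35) = 98 + (55 + 18)*(-35) = 98 + 73*(-35) = 98 - 2555 = -2457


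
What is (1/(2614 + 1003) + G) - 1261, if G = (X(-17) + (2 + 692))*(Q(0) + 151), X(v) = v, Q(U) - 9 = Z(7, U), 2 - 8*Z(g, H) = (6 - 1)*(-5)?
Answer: 3163974375/28936 ≈ 1.0934e+5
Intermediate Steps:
Z(g, H) = 27/8 (Z(g, H) = ¼ - (6 - 1)*(-5)/8 = ¼ - 5*(-5)/8 = ¼ - ⅛*(-25) = ¼ + 25/8 = 27/8)
Q(U) = 99/8 (Q(U) = 9 + 27/8 = 99/8)
G = 884839/8 (G = (-17 + (2 + 692))*(99/8 + 151) = (-17 + 694)*(1307/8) = 677*(1307/8) = 884839/8 ≈ 1.1060e+5)
(1/(2614 + 1003) + G) - 1261 = (1/(2614 + 1003) + 884839/8) - 1261 = (1/3617 + 884839/8) - 1261 = 3200462671/28936 - 1261 = 3163974375/28936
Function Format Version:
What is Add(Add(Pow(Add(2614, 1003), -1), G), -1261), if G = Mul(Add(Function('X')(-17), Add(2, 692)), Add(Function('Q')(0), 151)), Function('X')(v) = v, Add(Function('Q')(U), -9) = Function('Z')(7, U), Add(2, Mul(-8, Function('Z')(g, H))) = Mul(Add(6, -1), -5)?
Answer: Rational(3163974375, 28936) ≈ 1.0934e+5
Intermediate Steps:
Function('Z')(g, H) = Rational(27, 8) (Function('Z')(g, H) = Add(Rational(1, 4), Mul(Rational(-1, 8), Mul(Add(6, -1), -5))) = Add(Rational(1, 4), Mul(Rational(-1, 8), Mul(5, -5))) = Add(Rational(1, 4), Mul(Rational(-1, 8), -25)) = Add(Rational(1, 4), Rational(25, 8)) = Rational(27, 8))
Function('Q')(U) = Rational(99, 8) (Function('Q')(U) = Add(9, Rational(27, 8)) = Rational(99, 8))
G = Rational(884839, 8) (G = Mul(Add(-17, Add(2, 692)), Add(Rational(99, 8), 151)) = Mul(Add(-17, 694), Rational(1307, 8)) = Mul(677, Rational(1307, 8)) = Rational(884839, 8) ≈ 1.1060e+5)
Add(Add(Pow(Add(2614, 1003), -1), G), -1261) = Add(Add(Pow(Add(2614, 1003), -1), Rational(884839, 8)), -1261) = Add(Add(Pow(3617, -1), Rational(884839, 8)), -1261) = Add(Add(Rational(1, 3617), Rational(884839, 8)), -1261) = Add(Rational(3200462671, 28936), -1261) = Rational(3163974375, 28936)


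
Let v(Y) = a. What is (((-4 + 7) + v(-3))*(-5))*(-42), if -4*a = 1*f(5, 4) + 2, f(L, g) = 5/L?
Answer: 945/2 ≈ 472.50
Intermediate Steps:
a = -¾ (a = -(1*(5/5) + 2)/4 = -(1*(5*(⅕)) + 2)/4 = -(1*1 + 2)/4 = -(1 + 2)/4 = -¼*3 = -¾ ≈ -0.75000)
v(Y) = -¾
(((-4 + 7) + v(-3))*(-5))*(-42) = (((-4 + 7) - ¾)*(-5))*(-42) = ((3 - ¾)*(-5))*(-42) = ((9/4)*(-5))*(-42) = -45/4*(-42) = 945/2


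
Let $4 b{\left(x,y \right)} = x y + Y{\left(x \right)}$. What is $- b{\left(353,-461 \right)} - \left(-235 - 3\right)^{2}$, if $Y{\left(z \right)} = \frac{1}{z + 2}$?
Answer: $- \frac{11332133}{710} \approx -15961.0$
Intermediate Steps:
$Y{\left(z \right)} = \frac{1}{2 + z}$
$b{\left(x,y \right)} = \frac{1}{4 \left(2 + x\right)} + \frac{x y}{4}$ ($b{\left(x,y \right)} = \frac{x y + \frac{1}{2 + x}}{4} = \frac{\frac{1}{2 + x} + x y}{4} = \frac{1}{4 \left(2 + x\right)} + \frac{x y}{4}$)
$- b{\left(353,-461 \right)} - \left(-235 - 3\right)^{2} = - \frac{1 + 353 \left(-461\right) \left(2 + 353\right)}{4 \left(2 + 353\right)} - \left(-235 - 3\right)^{2} = - \frac{1 + 353 \left(-461\right) 355}{4 \cdot 355} - \left(-238\right)^{2} = - \frac{1 - 57770215}{4 \cdot 355} - 56644 = - \frac{-57770214}{4 \cdot 355} - 56644 = \left(-1\right) \left(- \frac{28885107}{710}\right) - 56644 = \frac{28885107}{710} - 56644 = - \frac{11332133}{710}$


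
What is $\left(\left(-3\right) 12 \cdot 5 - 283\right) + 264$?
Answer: $-199$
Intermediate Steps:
$\left(\left(-3\right) 12 \cdot 5 - 283\right) + 264 = \left(\left(-36\right) 5 - 283\right) + 264 = \left(-180 - 283\right) + 264 = -463 + 264 = -199$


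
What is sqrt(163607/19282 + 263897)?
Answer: sqrt(98118878067202)/19282 ≈ 513.72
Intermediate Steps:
sqrt(163607/19282 + 263897) = sqrt(5088625561/19282) = sqrt(98118878067202)/19282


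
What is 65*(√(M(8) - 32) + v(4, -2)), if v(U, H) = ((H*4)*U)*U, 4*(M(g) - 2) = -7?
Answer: -8320 + 65*I*√127/2 ≈ -8320.0 + 366.26*I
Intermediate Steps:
M(g) = ¼ (M(g) = 2 + (¼)*(-7) = 2 - 7/4 = ¼)
v(U, H) = 4*H*U² (v(U, H) = ((4*H)*U)*U = (4*H*U)*U = 4*H*U²)
65*(√(M(8) - 32) + v(4, -2)) = 65*(√(¼ - 32) + 4*(-2)*4²) = 65*(√(-127/4) + 4*(-2)*16) = 65*(I*√127/2 - 128) = 65*(-128 + I*√127/2) = -8320 + 65*I*√127/2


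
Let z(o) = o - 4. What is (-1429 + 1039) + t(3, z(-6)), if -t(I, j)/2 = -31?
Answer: -328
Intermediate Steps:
z(o) = -4 + o
t(I, j) = 62 (t(I, j) = -2*(-31) = 62)
(-1429 + 1039) + t(3, z(-6)) = (-1429 + 1039) + 62 = -390 + 62 = -328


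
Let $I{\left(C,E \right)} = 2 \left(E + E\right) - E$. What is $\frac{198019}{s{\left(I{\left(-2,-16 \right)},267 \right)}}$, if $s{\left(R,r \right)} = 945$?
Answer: $\frac{198019}{945} \approx 209.54$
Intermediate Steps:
$I{\left(C,E \right)} = 3 E$ ($I{\left(C,E \right)} = 2 \cdot 2 E - E = 4 E - E = 3 E$)
$\frac{198019}{s{\left(I{\left(-2,-16 \right)},267 \right)}} = \frac{198019}{945}$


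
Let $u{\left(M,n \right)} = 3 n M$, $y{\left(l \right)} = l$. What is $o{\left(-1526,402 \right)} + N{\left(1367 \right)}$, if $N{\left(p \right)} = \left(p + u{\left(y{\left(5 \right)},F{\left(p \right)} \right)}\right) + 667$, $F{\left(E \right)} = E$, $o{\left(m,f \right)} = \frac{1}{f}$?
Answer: $\frac{9060679}{402} \approx 22539.0$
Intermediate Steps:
$u{\left(M,n \right)} = 3 M n$
$N{\left(p \right)} = 667 + 16 p$ ($N{\left(p \right)} = \left(p + 3 \cdot 5 p\right) + 667 = \left(p + 15 p\right) + 667 = 16 p + 667 = 667 + 16 p$)
$o{\left(-1526,402 \right)} + N{\left(1367 \right)} = \frac{1}{402} + \left(667 + 16 \cdot 1367\right) = \frac{1}{402} + \left(667 + 21872\right) = \frac{1}{402} + 22539 = \frac{9060679}{402}$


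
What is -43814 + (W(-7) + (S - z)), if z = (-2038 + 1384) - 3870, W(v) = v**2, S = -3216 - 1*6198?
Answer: -48655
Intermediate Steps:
S = -9414 (S = -3216 - 6198 = -9414)
z = -4524 (z = -654 - 3870 = -4524)
-43814 + (W(-7) + (S - z)) = -43814 + ((-7)**2 + (-9414 - 1*(-4524))) = -43814 + (49 + (-9414 + 4524)) = -43814 + (49 - 4890) = -43814 - 4841 = -48655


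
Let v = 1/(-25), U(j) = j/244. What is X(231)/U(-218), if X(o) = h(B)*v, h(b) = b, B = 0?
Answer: 0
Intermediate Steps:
U(j) = j/244 (U(j) = j*(1/244) = j/244)
v = -1/25 (v = 1*(-1/25) = -1/25 ≈ -0.040000)
X(o) = 0 (X(o) = 0*(-1/25) = 0)
X(231)/U(-218) = 0/(((1/244)*(-218))) = 0/(-109/122) = 0*(-122/109) = 0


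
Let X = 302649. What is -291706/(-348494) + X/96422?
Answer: 66799118269/16801244234 ≈ 3.9758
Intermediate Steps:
-291706/(-348494) + X/96422 = -291706/(-348494) + 302649/96422 = -291706*(-1/348494) + 302649*(1/96422) = 145853/174247 + 302649/96422 = 66799118269/16801244234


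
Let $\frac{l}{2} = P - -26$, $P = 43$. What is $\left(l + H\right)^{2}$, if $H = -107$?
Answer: $961$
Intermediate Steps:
$l = 138$ ($l = 2 \left(43 - -26\right) = 2 \left(43 + 26\right) = 2 \cdot 69 = 138$)
$\left(l + H\right)^{2} = \left(138 - 107\right)^{2} = 31^{2} = 961$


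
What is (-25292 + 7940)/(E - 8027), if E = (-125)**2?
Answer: -8676/3799 ≈ -2.2838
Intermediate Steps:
E = 15625
(-25292 + 7940)/(E - 8027) = (-25292 + 7940)/(15625 - 8027) = -17352/7598 = -17352*1/7598 = -8676/3799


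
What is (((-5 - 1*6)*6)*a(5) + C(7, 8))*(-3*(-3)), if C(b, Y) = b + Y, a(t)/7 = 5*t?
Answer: -103815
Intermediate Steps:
a(t) = 35*t (a(t) = 7*(5*t) = 35*t)
C(b, Y) = Y + b
(((-5 - 1*6)*6)*a(5) + C(7, 8))*(-3*(-3)) = (((-5 - 1*6)*6)*(35*5) + (8 + 7))*(-3*(-3)) = (((-5 - 6)*6)*175 + 15)*9 = (-11*6*175 + 15)*9 = (-66*175 + 15)*9 = (-11550 + 15)*9 = -11535*9 = -103815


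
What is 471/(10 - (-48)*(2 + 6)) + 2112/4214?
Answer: 1408461/830158 ≈ 1.6966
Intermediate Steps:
471/(10 - (-48)*(2 + 6)) + 2112/4214 = 471/(10 - (-48)*8) + 2112*(1/4214) = 471/(10 - 24*(-16)) + 1056/2107 = 471/(10 + 384) + 1056/2107 = 471/394 + 1056/2107 = 1408461/830158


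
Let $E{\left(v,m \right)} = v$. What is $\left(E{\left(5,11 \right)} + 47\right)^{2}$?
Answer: $2704$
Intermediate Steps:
$\left(E{\left(5,11 \right)} + 47\right)^{2} = \left(5 + 47\right)^{2} = 52^{2} = 2704$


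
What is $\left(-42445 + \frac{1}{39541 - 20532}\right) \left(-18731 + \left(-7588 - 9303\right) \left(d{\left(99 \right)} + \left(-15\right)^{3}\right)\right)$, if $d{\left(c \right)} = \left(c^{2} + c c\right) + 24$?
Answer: $\frac{221488353459421488}{19009} \approx 1.1652 \cdot 10^{13}$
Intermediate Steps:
$d{\left(c \right)} = 24 + 2 c^{2}$ ($d{\left(c \right)} = \left(c^{2} + c^{2}\right) + 24 = 2 c^{2} + 24 = 24 + 2 c^{2}$)
$\left(-42445 + \frac{1}{39541 - 20532}\right) \left(-18731 + \left(-7588 - 9303\right) \left(d{\left(99 \right)} + \left(-15\right)^{3}\right)\right) = \left(-42445 + \frac{1}{39541 - 20532}\right) \left(-18731 + \left(-7588 - 9303\right) \left(\left(24 + 2 \cdot 99^{2}\right) + \left(-15\right)^{3}\right)\right) = \left(-42445 + \frac{1}{39541 - 20532}\right) \left(-18731 - 16891 \left(\left(24 + 2 \cdot 9801\right) - 3375\right)\right) = \left(-42445 + \frac{1}{19009}\right) \left(-18731 - 16891 \left(\left(24 + 19602\right) - 3375\right)\right) = \left(-42445 + \frac{1}{19009}\right) \left(-18731 - 16891 \left(19626 - 3375\right)\right) = - \frac{806837004 \left(-18731 - 274495641\right)}{19009} = \left(- \frac{806837004}{19009}\right) \left(-274514372\right) = \frac{221488353459421488}{19009}$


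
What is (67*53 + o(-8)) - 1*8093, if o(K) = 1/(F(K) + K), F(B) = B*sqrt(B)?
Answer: (-72672*sqrt(2) + 36337*I)/(8*(-I + 2*sqrt(2))) ≈ -4542.0 + 0.039283*I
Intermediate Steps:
F(B) = B**(3/2)
o(K) = 1/(K + K**(3/2)) (o(K) = 1/(K**(3/2) + K) = 1/(K + K**(3/2)))
(67*53 + o(-8)) - 1*8093 = (67*53 + 1/(-8 + (-8)**(3/2))) - 1*8093 = (3551 + 1/(-8 - 16*I*sqrt(2))) - 8093 = -4542 + 1/(-8 - 16*I*sqrt(2))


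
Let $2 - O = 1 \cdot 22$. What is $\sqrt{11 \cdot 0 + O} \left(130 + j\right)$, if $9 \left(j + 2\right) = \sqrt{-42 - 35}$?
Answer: $- \frac{2 \sqrt{385}}{9} + 256 i \sqrt{5} \approx -4.3603 + 572.43 i$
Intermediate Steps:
$O = -20$ ($O = 2 - 1 \cdot 22 = 2 - 22 = -20$)
$j = -2 + \frac{i \sqrt{77}}{9}$ ($j = -2 + \frac{\sqrt{-42 - 35}}{9} = -2 + \frac{\sqrt{-77}}{9} = -2 + \frac{i \sqrt{77}}{9} \approx -2.0 + 0.975 i$)
$\sqrt{11 \cdot 0 + O} \left(130 + j\right) = \sqrt{11 \cdot 0 - 20} \left(130 - \left(2 - \frac{i \sqrt{77}}{9}\right)\right) = \sqrt{0 - 20} \left(128 + \frac{i \sqrt{77}}{9}\right) = \sqrt{-20} \left(128 + \frac{i \sqrt{77}}{9}\right) = 2 i \sqrt{5} \left(128 + \frac{i \sqrt{77}}{9}\right)$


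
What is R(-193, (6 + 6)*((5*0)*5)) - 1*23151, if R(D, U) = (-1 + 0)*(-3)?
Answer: -23148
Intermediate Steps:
R(D, U) = 3 (R(D, U) = -1*(-3) = 3)
R(-193, (6 + 6)*((5*0)*5)) - 1*23151 = 3 - 1*23151 = 3 - 23151 = -23148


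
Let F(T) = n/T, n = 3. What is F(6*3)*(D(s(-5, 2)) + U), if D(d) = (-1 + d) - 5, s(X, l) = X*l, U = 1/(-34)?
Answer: -545/204 ≈ -2.6716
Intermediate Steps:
U = -1/34 ≈ -0.029412
D(d) = -6 + d
F(T) = 3/T
F(6*3)*(D(s(-5, 2)) + U) = (3/((6*3)))*((-6 - 5*2) - 1/34) = (3/18)*((-6 - 10) - 1/34) = (3*(1/18))*(-16 - 1/34) = (⅙)*(-545/34) = -545/204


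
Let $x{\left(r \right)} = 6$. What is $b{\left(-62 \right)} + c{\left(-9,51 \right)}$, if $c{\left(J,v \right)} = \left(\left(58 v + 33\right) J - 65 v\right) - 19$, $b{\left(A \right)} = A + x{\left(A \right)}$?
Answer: $-30309$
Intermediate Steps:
$b{\left(A \right)} = 6 + A$ ($b{\left(A \right)} = A + 6 = 6 + A$)
$c{\left(J,v \right)} = -19 - 65 v + J \left(33 + 58 v\right)$ ($c{\left(J,v \right)} = \left(\left(33 + 58 v\right) J - 65 v\right) - 19 = \left(J \left(33 + 58 v\right) - 65 v\right) - 19 = \left(- 65 v + J \left(33 + 58 v\right)\right) - 19 = -19 - 65 v + J \left(33 + 58 v\right)$)
$b{\left(-62 \right)} + c{\left(-9,51 \right)} = \left(6 - 62\right) + \left(-19 - 3315 + 33 \left(-9\right) + 58 \left(-9\right) 51\right) = -56 - 30253 = -30309$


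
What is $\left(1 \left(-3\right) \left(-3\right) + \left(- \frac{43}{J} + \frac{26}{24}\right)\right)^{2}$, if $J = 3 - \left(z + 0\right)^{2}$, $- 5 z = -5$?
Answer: $\frac{18769}{144} \approx 130.34$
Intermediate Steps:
$z = 1$ ($z = \left(- \frac{1}{5}\right) \left(-5\right) = 1$)
$J = 2$ ($J = 3 - \left(1 + 0\right)^{2} = 3 - 1^{2} = 3 - 1 = 2$)
$\left(1 \left(-3\right) \left(-3\right) + \left(- \frac{43}{J} + \frac{26}{24}\right)\right)^{2} = \left(1 \left(-3\right) \left(-3\right) + \left(- \frac{43}{2} + \frac{26}{24}\right)\right)^{2} = \left(\left(-3\right) \left(-3\right) + \left(\left(-43\right) \frac{1}{2} + 26 \cdot \frac{1}{24}\right)\right)^{2} = \left(9 + \left(- \frac{43}{2} + \frac{13}{12}\right)\right)^{2} = \left(9 - \frac{245}{12}\right)^{2} = \left(- \frac{137}{12}\right)^{2} = \frac{18769}{144}$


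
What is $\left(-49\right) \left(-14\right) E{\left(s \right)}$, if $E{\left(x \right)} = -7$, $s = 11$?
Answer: $-4802$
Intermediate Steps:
$\left(-49\right) \left(-14\right) E{\left(s \right)} = \left(-49\right) \left(-14\right) \left(-7\right) = 686 \left(-7\right) = -4802$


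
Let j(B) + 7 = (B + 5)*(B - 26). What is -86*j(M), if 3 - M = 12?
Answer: -11438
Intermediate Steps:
M = -9 (M = 3 - 1*12 = 3 - 12 = -9)
j(B) = -7 + (-26 + B)*(5 + B) (j(B) = -7 + (B + 5)*(B - 26) = -7 + (5 + B)*(-26 + B) = -7 + (-26 + B)*(5 + B))
-86*j(M) = -86*(-137 + (-9)**2 - 21*(-9)) = -86*(-137 + 81 + 189) = -86*133 = -11438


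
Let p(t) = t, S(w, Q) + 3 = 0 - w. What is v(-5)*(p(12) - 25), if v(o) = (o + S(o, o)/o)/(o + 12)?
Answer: 351/35 ≈ 10.029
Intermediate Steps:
S(w, Q) = -3 - w (S(w, Q) = -3 + (0 - w) = -3 - w)
v(o) = (o + (-3 - o)/o)/(12 + o) (v(o) = (o + (-3 - o)/o)/(o + 12) = (o + (-3 - o)/o)/(12 + o))
v(-5)*(p(12) - 25) = ((-3 + (-5)² - 1*(-5))/((-5)*(12 - 5)))*(12 - 25) = -⅕*(-3 + 25 + 5)/7*(-13) = -⅕*⅐*27*(-13) = -27/35*(-13) = 351/35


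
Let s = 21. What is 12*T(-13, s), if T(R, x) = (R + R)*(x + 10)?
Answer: -9672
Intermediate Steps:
T(R, x) = 2*R*(10 + x) (T(R, x) = (2*R)*(10 + x) = 2*R*(10 + x))
12*T(-13, s) = 12*(2*(-13)*(10 + 21)) = 12*(2*(-13)*31) = 12*(-806) = -9672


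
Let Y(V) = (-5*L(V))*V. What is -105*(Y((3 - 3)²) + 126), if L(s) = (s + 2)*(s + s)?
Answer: -13230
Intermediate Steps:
L(s) = 2*s*(2 + s) (L(s) = (2 + s)*(2*s) = 2*s*(2 + s))
Y(V) = -10*V²*(2 + V) (Y(V) = (-10*V*(2 + V))*V = -10*V²*(2 + V))
-105*(Y((3 - 3)²) + 126) = -105*(10*((3 - 3)²)²*(-2 - (3 - 3)²) + 126) = -105*(10*(0²)²*(-2 - 1*0²) + 126) = -105*(10*0²*(-2 - 1*0) + 126) = -105*(10*0*(-2 + 0) + 126) = -105*(10*0*(-2) + 126) = -105*(0 + 126) = -105*126 = -13230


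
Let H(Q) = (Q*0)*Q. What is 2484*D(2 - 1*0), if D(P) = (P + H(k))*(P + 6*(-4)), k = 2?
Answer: -109296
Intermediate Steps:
H(Q) = 0 (H(Q) = 0*Q = 0)
D(P) = P*(-24 + P) (D(P) = (P + 0)*(P + 6*(-4)) = P*(P - 24) = P*(-24 + P))
2484*D(2 - 1*0) = 2484*((2 - 1*0)*(-24 + (2 - 1*0))) = 2484*((2 + 0)*(-24 + (2 + 0))) = 2484*(2*(-24 + 2)) = 2484*(2*(-22)) = 2484*(-44) = -109296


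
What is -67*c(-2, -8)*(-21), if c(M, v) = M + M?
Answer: -5628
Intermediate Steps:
c(M, v) = 2*M
-67*c(-2, -8)*(-21) = -134*(-2)*(-21) = -67*(-4)*(-21) = 268*(-21) = -5628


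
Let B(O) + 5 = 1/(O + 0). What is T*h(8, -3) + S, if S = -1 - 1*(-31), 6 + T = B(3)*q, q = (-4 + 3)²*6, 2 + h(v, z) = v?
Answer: -174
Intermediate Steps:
h(v, z) = -2 + v
q = 6 (q = (-1)²*6 = 1*6 = 6)
B(O) = -5 + 1/O (B(O) = -5 + 1/(O + 0) = -5 + 1/O)
T = -34 (T = -6 + (-5 + 1/3)*6 = -6 + (-5 + ⅓)*6 = -6 - 14/3*6 = -6 - 28 = -34)
S = 30 (S = -1 + 31 = 30)
T*h(8, -3) + S = -34*(-2 + 8) + 30 = -34*6 + 30 = -204 + 30 = -174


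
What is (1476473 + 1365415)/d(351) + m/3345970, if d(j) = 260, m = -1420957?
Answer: 475425127127/43497610 ≈ 10930.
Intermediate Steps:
(1476473 + 1365415)/d(351) + m/3345970 = (1476473 + 1365415)/260 - 1420957/3345970 = 2841888*(1/260) - 1420957*1/3345970 = 710472/65 - 1420957/3345970 = 475425127127/43497610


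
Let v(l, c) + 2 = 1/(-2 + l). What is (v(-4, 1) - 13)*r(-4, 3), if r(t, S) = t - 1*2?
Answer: 91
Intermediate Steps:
v(l, c) = -2 + 1/(-2 + l)
r(t, S) = -2 + t (r(t, S) = t - 2 = -2 + t)
(v(-4, 1) - 13)*r(-4, 3) = ((5 - 2*(-4))/(-2 - 4) - 13)*(-2 - 4) = ((5 + 8)/(-6) - 13)*(-6) = (-⅙*13 - 13)*(-6) = (-13/6 - 13)*(-6) = -91/6*(-6) = 91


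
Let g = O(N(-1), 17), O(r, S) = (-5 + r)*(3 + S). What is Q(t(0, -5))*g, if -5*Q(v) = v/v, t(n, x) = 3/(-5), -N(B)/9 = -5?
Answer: -160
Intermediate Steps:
N(B) = 45 (N(B) = -9*(-5) = 45)
t(n, x) = -⅗ (t(n, x) = 3*(-⅕) = -⅗)
g = 800 (g = -15 - 5*17 + 3*45 + 17*45 = -15 - 85 + 135 + 765 = 800)
Q(v) = -⅕ (Q(v) = -v/(5*v) = -⅕*1 = -⅕)
Q(t(0, -5))*g = -⅕*800 = -160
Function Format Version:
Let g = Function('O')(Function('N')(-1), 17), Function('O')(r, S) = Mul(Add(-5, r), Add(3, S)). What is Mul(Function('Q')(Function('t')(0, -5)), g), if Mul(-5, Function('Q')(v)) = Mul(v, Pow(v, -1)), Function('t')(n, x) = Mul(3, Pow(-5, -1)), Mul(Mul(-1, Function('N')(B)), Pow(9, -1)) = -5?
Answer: -160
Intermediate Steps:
Function('N')(B) = 45 (Function('N')(B) = Mul(-9, -5) = 45)
Function('t')(n, x) = Rational(-3, 5) (Function('t')(n, x) = Mul(3, Rational(-1, 5)) = Rational(-3, 5))
g = 800 (g = Add(-15, Mul(-5, 17), Mul(3, 45), Mul(17, 45)) = Add(-15, -85, 135, 765) = 800)
Function('Q')(v) = Rational(-1, 5) (Function('Q')(v) = Mul(Rational(-1, 5), Mul(v, Pow(v, -1))) = Mul(Rational(-1, 5), 1) = Rational(-1, 5))
Mul(Function('Q')(Function('t')(0, -5)), g) = Mul(Rational(-1, 5), 800) = -160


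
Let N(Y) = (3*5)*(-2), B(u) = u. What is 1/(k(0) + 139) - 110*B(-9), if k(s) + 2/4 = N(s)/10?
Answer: 268292/271 ≈ 990.01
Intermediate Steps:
N(Y) = -30 (N(Y) = 15*(-2) = -30)
k(s) = -7/2 (k(s) = -1/2 - 30/10 = -1/2 - 30*1/10 = -1/2 - 3 = -7/2)
1/(k(0) + 139) - 110*B(-9) = 1/(-7/2 + 139) - 110*(-9) = 1/(271/2) + 990 = 2/271 + 990 = 268292/271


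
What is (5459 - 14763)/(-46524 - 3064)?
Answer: 2326/12397 ≈ 0.18763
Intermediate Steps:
(5459 - 14763)/(-46524 - 3064) = -9304/(-49588) = -9304*(-1/49588) = 2326/12397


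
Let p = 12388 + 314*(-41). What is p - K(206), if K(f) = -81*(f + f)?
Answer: 32886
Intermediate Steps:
K(f) = -162*f
p = -486 (p = 12388 - 12874 = -486)
p - K(206) = -486 - (-162)*206 = -486 - 1*(-33372) = -486 + 33372 = 32886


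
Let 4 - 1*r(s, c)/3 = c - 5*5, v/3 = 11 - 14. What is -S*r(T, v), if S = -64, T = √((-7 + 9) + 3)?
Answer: 7296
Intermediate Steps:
T = √5 (T = √(2 + 3) = √5 ≈ 2.2361)
v = -9 (v = 3*(11 - 14) = 3*(-3) = -9)
r(s, c) = 87 - 3*c (r(s, c) = 12 - 3*(c - 5*5) = 12 - 3*(c - 25) = 12 - 3*(-25 + c) = 12 + (75 - 3*c) = 87 - 3*c)
-S*r(T, v) = -(-64)*(87 - 3*(-9)) = -(-64)*(87 + 27) = -(-64)*114 = -1*(-7296) = 7296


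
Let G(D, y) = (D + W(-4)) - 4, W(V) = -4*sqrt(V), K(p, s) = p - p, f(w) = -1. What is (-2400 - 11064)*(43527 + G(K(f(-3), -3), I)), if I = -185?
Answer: -585993672 + 107712*I ≈ -5.8599e+8 + 1.0771e+5*I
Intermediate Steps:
K(p, s) = 0
G(D, y) = -4 + D - 8*I (G(D, y) = (D - 8*I) - 4 = -4 + D - 8*I)
(-2400 - 11064)*(43527 + G(K(f(-3), -3), I)) = (-2400 - 11064)*(43527 + (-4 + 0 - 8*I)) = -13464*(43527 + (-4 - 8*I)) = -13464*(43523 - 8*I) = -585993672 + 107712*I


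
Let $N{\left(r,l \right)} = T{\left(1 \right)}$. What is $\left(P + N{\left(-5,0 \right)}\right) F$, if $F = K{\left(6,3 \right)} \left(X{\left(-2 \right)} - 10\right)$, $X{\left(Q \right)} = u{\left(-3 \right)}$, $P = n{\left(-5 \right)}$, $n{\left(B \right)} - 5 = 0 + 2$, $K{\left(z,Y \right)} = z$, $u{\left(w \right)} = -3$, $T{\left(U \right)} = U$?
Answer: $-624$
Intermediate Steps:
$N{\left(r,l \right)} = 1$
$n{\left(B \right)} = 7$ ($n{\left(B \right)} = 5 + \left(0 + 2\right) = 5 + 2 = 7$)
$P = 7$
$X{\left(Q \right)} = -3$
$F = -78$ ($F = 6 \left(-3 - 10\right) = 6 \left(-13\right) = -78$)
$\left(P + N{\left(-5,0 \right)}\right) F = \left(7 + 1\right) \left(-78\right) = 8 \left(-78\right) = -624$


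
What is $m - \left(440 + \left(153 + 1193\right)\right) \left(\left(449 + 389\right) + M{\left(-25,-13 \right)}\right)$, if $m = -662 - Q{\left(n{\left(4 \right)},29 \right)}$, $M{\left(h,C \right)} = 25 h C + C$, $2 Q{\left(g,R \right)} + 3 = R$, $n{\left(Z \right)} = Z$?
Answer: $-15985375$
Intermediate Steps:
$Q{\left(g,R \right)} = - \frac{3}{2} + \frac{R}{2}$
$M{\left(h,C \right)} = C + 25 C h$ ($M{\left(h,C \right)} = 25 C h + C = C + 25 C h$)
$m = -675$ ($m = -662 - \left(- \frac{3}{2} + \frac{1}{2} \cdot 29\right) = -662 - \left(- \frac{3}{2} + \frac{29}{2}\right) = -662 - 13 = -675$)
$m - \left(440 + \left(153 + 1193\right)\right) \left(\left(449 + 389\right) + M{\left(-25,-13 \right)}\right) = -675 - \left(440 + \left(153 + 1193\right)\right) \left(\left(449 + 389\right) - 13 \left(1 + 25 \left(-25\right)\right)\right) = -675 - \left(440 + 1346\right) \left(838 - 13 \left(1 - 625\right)\right) = -675 - 1786 \left(838 - -8112\right) = -675 - 1786 \left(838 + 8112\right) = -675 - 1786 \cdot 8950 = -675 - 15984700 = -15985375$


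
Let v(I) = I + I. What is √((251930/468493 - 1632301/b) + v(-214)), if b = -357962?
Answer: I*√98295743227763063880070/15245699206 ≈ 20.565*I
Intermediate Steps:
v(I) = 2*I
√((251930/468493 - 1632301/b) + v(-214)) = √((251930/468493 - 1632301/(-357962)) + 2*(-214)) = √((251930*(1/468493) - 1632301*(-1/357962)) - 428) = √((251930/468493 + 148391/32542) - 428) = √(77718450823/15245699206 - 428) = √(-6447440809345/15245699206) = I*√98295743227763063880070/15245699206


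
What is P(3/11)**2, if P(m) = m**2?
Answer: 81/14641 ≈ 0.0055324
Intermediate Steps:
P(3/11)**2 = ((3/11)**2)**2 = (9/121)**2 = 81/14641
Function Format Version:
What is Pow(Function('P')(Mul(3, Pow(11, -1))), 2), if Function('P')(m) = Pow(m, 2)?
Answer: Rational(81, 14641) ≈ 0.0055324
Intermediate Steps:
Pow(Function('P')(Mul(3, Pow(11, -1))), 2) = Pow(Pow(Mul(3, Pow(11, -1)), 2), 2) = Pow(Pow(Mul(3, Rational(1, 11)), 2), 2) = Pow(Pow(Rational(3, 11), 2), 2) = Pow(Rational(9, 121), 2) = Rational(81, 14641)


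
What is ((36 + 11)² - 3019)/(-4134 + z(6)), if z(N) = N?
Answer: 135/688 ≈ 0.19622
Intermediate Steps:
((36 + 11)² - 3019)/(-4134 + z(6)) = ((36 + 11)² - 3019)/(-4134 + 6) = (47² - 3019)/(-4128) = (2209 - 3019)*(-1/4128) = -810*(-1/4128) = 135/688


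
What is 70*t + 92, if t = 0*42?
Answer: 92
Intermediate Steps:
t = 0
70*t + 92 = 70*0 + 92 = 0 + 92 = 92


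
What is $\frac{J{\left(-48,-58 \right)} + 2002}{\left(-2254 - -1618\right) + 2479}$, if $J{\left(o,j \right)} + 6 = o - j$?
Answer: $\frac{2006}{1843} \approx 1.0884$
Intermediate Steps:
$J{\left(o,j \right)} = -6 + o - j$ ($J{\left(o,j \right)} = -6 - \left(j - o\right) = -6 + o - j$)
$\frac{J{\left(-48,-58 \right)} + 2002}{\left(-2254 - -1618\right) + 2479} = \frac{\left(-6 - 48 - -58\right) + 2002}{\left(-2254 - -1618\right) + 2479} = \frac{\left(-6 - 48 + 58\right) + 2002}{\left(-2254 + 1618\right) + 2479} = \frac{4 + 2002}{-636 + 2479} = \frac{2006}{1843}$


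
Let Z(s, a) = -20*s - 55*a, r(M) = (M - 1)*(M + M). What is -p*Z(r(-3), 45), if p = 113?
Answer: 333915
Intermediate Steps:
r(M) = 2*M*(-1 + M) (r(M) = (-1 + M)*(2*M) = 2*M*(-1 + M))
Z(s, a) = -55*a - 20*s
-p*Z(r(-3), 45) = -113*(-55*45 - 40*(-3)*(-1 - 3)) = -113*(-2475 - 40*(-3)*(-4)) = -113*(-2475 - 20*24) = -113*(-2475 - 480) = -113*(-2955) = -1*(-333915) = 333915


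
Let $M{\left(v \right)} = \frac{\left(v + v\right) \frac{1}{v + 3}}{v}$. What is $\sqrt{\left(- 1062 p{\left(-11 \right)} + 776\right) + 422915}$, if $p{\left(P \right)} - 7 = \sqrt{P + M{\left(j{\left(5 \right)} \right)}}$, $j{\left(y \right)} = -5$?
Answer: $\sqrt{416257 - 2124 i \sqrt{3}} \approx 645.19 - 2.851 i$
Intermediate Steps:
$M{\left(v \right)} = \frac{2}{3 + v}$ ($M{\left(v \right)} = \frac{2 v \frac{1}{3 + v}}{v} = \frac{2}{3 + v}$)
$p{\left(P \right)} = 7 + \sqrt{-1 + P}$ ($p{\left(P \right)} = 7 + \sqrt{P + \frac{2}{3 - 5}} = 7 + \sqrt{P + \frac{2}{-2}} = 7 + \sqrt{P + 2 \left(- \frac{1}{2}\right)} = 7 + \sqrt{P - 1} = 7 + \sqrt{-1 + P}$)
$\sqrt{\left(- 1062 p{\left(-11 \right)} + 776\right) + 422915} = \sqrt{\left(- 1062 \left(7 + \sqrt{-1 - 11}\right) + 776\right) + 422915} = \sqrt{\left(- 1062 \left(7 + \sqrt{-12}\right) + 776\right) + 422915} = \sqrt{\left(- 1062 \left(7 + 2 i \sqrt{3}\right) + 776\right) + 422915} = \sqrt{\left(\left(-7434 - 2124 i \sqrt{3}\right) + 776\right) + 422915} = \sqrt{\left(-6658 - 2124 i \sqrt{3}\right) + 422915} = \sqrt{416257 - 2124 i \sqrt{3}}$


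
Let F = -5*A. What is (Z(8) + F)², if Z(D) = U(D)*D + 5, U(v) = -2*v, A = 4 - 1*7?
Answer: 11664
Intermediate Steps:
A = -3 (A = 4 - 7 = -3)
Z(D) = 5 - 2*D² (Z(D) = (-2*D)*D + 5 = -2*D² + 5 = 5 - 2*D²)
F = 15 (F = -5*(-3) = 15)
(Z(8) + F)² = ((5 - 2*8²) + 15)² = ((5 - 2*64) + 15)² = ((5 - 128) + 15)² = (-123 + 15)² = (-108)² = 11664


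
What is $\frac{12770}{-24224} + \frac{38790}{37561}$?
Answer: $\frac{229997495}{454938832} \approx 0.50556$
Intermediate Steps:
$\frac{12770}{-24224} + \frac{38790}{37561} = 12770 \left(- \frac{1}{24224}\right) + 38790 \cdot \frac{1}{37561} = - \frac{6385}{12112} + \frac{38790}{37561} = \frac{229997495}{454938832}$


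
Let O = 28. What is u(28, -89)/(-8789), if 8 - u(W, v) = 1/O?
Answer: -223/246092 ≈ -0.00090616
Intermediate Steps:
u(W, v) = 223/28 (u(W, v) = 8 - 1/28 = 223/28)
u(28, -89)/(-8789) = (223/28)/(-8789) = (223/28)*(-1/8789) = -223/246092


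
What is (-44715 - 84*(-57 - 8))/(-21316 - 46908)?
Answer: 39255/68224 ≈ 0.57538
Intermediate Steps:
(-44715 - 84*(-57 - 8))/(-21316 - 46908) = (-44715 - 84*(-65))/(-68224) = (-44715 + 5460)*(-1/68224) = -39255*(-1/68224) = 39255/68224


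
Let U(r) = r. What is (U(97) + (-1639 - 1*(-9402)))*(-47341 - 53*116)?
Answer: -420423540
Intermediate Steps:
(U(97) + (-1639 - 1*(-9402)))*(-47341 - 53*116) = (97 + (-1639 - 1*(-9402)))*(-47341 - 53*116) = (97 + (-1639 + 9402))*(-47341 - 6148) = (97 + 7763)*(-53489) = 7860*(-53489) = -420423540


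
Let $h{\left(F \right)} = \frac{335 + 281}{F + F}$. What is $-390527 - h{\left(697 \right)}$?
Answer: $- \frac{272197627}{697} \approx -3.9053 \cdot 10^{5}$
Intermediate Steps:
$h{\left(F \right)} = \frac{308}{F}$ ($h{\left(F \right)} = \frac{616}{2 F} = 616 \frac{1}{2 F} = \frac{308}{F}$)
$-390527 - h{\left(697 \right)} = -390527 - \frac{308}{697} = - \frac{272197627}{697}$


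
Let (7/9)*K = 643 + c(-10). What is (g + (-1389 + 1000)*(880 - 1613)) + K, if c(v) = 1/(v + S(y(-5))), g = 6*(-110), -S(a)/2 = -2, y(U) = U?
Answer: 570607/2 ≈ 2.8530e+5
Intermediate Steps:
S(a) = 4 (S(a) = -2*(-2) = 4)
g = -660
c(v) = 1/(4 + v) (c(v) = 1/(v + 4) = 1/(4 + v))
K = 1653/2 (K = 9*(643 + 1/(4 - 10))/7 = 9*(643 + 1/(-6))/7 = 9*(643 - ⅙)/7 = (9/7)*(3857/6) = 1653/2 ≈ 826.50)
(g + (-1389 + 1000)*(880 - 1613)) + K = (-660 + (-1389 + 1000)*(880 - 1613)) + 1653/2 = (-660 - 389*(-733)) + 1653/2 = (-660 + 285137) + 1653/2 = 284477 + 1653/2 = 570607/2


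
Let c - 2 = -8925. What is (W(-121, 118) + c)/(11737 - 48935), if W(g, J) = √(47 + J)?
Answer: 8923/37198 - √165/37198 ≈ 0.23953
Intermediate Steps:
c = -8923 (c = 2 - 8925 = -8923)
(W(-121, 118) + c)/(11737 - 48935) = (√(47 + 118) - 8923)/(11737 - 48935) = (√165 - 8923)/(-37198) = (-8923 + √165)*(-1/37198) = 8923/37198 - √165/37198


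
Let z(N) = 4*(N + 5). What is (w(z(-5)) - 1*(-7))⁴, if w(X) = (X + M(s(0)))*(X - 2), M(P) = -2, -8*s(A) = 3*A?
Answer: 14641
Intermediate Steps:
s(A) = -3*A/8
z(N) = 20 + 4*N (z(N) = 4*(5 + N) = 20 + 4*N)
w(X) = (-2 + X)² (w(X) = (X - 2)*(X - 2) = (-2 + X)*(-2 + X) = (-2 + X)²)
(w(z(-5)) - 1*(-7))⁴ = ((4 + (20 + 4*(-5))² - 4*(20 + 4*(-5))) - 1*(-7))⁴ = ((4 + (20 - 20)² - 4*(20 - 20)) + 7)⁴ = ((4 + 0² - 4*0) + 7)⁴ = ((4 + 0 + 0) + 7)⁴ = (4 + 7)⁴ = 11⁴ = 14641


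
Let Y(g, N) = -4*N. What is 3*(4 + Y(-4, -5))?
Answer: 72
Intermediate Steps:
3*(4 + Y(-4, -5)) = 3*(4 - 4*(-5)) = 3*(4 + 20) = 3*24 = 72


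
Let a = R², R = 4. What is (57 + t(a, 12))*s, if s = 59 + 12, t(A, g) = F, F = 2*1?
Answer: 4189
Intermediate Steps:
a = 16 (a = 4² = 16)
F = 2
t(A, g) = 2
s = 71
(57 + t(a, 12))*s = (57 + 2)*71 = 59*71 = 4189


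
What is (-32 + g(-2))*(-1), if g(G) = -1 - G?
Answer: 31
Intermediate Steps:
(-32 + g(-2))*(-1) = (-32 + (-1 - 1*(-2)))*(-1) = (-32 + (-1 + 2))*(-1) = (-32 + 1)*(-1) = -31*(-1) = 31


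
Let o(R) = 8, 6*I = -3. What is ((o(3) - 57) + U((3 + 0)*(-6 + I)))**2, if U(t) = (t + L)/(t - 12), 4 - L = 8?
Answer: 9241600/3969 ≈ 2328.4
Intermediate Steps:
I = -1/2 (I = (1/6)*(-3) = -1/2 ≈ -0.50000)
L = -4 (L = 4 - 1*8 = 4 - 8 = -4)
U(t) = (-4 + t)/(-12 + t) (U(t) = (t - 4)/(t - 12) = (-4 + t)/(-12 + t))
((o(3) - 57) + U((3 + 0)*(-6 + I)))**2 = ((8 - 57) + (-4 + (3 + 0)*(-6 - 1/2))/(-12 + (3 + 0)*(-6 - 1/2)))**2 = (-49 + (-4 + 3*(-13/2))/(-12 + 3*(-13/2)))**2 = (-49 + (-4 - 39/2)/(-12 - 39/2))**2 = (-49 - 47/2/(-63/2))**2 = (-49 - 2/63*(-47/2))**2 = (-49 + 47/63)**2 = (-3040/63)**2 = 9241600/3969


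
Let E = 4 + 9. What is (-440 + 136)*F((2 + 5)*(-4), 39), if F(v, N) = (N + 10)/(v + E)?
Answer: 14896/15 ≈ 993.07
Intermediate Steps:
E = 13
F(v, N) = (10 + N)/(13 + v) (F(v, N) = (N + 10)/(v + 13) = (10 + N)/(13 + v))
(-440 + 136)*F((2 + 5)*(-4), 39) = (-440 + 136)*((10 + 39)/(13 + (2 + 5)*(-4))) = -304*49/(13 + 7*(-4)) = -304*49/(13 - 28) = -304*49/(-15) = -(-304)*49/15 = -304*(-49/15) = 14896/15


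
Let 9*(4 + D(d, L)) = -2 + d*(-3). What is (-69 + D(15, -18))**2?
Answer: 495616/81 ≈ 6118.7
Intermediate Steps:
D(d, L) = -38/9 - d/3 (D(d, L) = -4 + (-2 + d*(-3))/9 = -4 + (-2 - 3*d)/9 = -4 + (-2/9 - d/3) = -38/9 - d/3)
(-69 + D(15, -18))**2 = (-69 + (-38/9 - 1/3*15))**2 = (-69 + (-38/9 - 5))**2 = (-69 - 83/9)**2 = (-704/9)**2 = 495616/81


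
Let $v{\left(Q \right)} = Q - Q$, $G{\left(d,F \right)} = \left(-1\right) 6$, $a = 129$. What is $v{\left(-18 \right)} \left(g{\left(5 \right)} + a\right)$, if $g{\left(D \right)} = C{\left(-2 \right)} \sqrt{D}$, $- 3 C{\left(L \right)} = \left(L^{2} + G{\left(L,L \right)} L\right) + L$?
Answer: $0$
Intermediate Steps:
$G{\left(d,F \right)} = -6$
$C{\left(L \right)} = - \frac{L^{2}}{3} + \frac{5 L}{3}$ ($C{\left(L \right)} = - \frac{\left(L^{2} - 6 L\right) + L}{3} = - \frac{L^{2} - 5 L}{3} = - \frac{L^{2}}{3} + \frac{5 L}{3}$)
$v{\left(Q \right)} = 0$
$g{\left(D \right)} = - \frac{14 \sqrt{D}}{3}$ ($g{\left(D \right)} = \frac{1}{3} \left(-2\right) \left(5 - -2\right) \sqrt{D} = \frac{1}{3} \left(-2\right) \left(5 + 2\right) \sqrt{D} = \frac{1}{3} \left(-2\right) 7 \sqrt{D} = - \frac{14 \sqrt{D}}{3}$)
$v{\left(-18 \right)} \left(g{\left(5 \right)} + a\right) = 0 \left(- \frac{14 \sqrt{5}}{3} + 129\right) = 0 \left(129 - \frac{14 \sqrt{5}}{3}\right) = 0$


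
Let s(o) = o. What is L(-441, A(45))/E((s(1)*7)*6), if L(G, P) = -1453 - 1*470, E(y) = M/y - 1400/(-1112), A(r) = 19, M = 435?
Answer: -1247386/7535 ≈ -165.55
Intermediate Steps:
E(y) = 175/139 + 435/y (E(y) = 435/y - 1400/(-1112) = 435/y - 1400*(-1/1112) = 435/y + 175/139 = 175/139 + 435/y)
L(G, P) = -1923 (L(G, P) = -1453 - 470 = -1923)
L(-441, A(45))/E((s(1)*7)*6) = -1923/(175/139 + 435/(((1*7)*6))) = -1923/(175/139 + 435/((7*6))) = -1923/(175/139 + 435/42) = -1923/(175/139 + 435*(1/42)) = -1923/(175/139 + 145/14) = -1923/22605/1946 = -1923*1946/22605 = -1247386/7535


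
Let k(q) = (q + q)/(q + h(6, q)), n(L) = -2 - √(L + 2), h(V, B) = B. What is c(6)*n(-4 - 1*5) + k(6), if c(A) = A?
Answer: -11 - 6*I*√7 ≈ -11.0 - 15.875*I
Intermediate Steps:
n(L) = -2 - √(2 + L)
k(q) = 1 (k(q) = (q + q)/(q + q) = (2*q)/((2*q)) = (2*q)*(1/(2*q)) = 1)
c(6)*n(-4 - 1*5) + k(6) = 6*(-2 - √(2 + (-4 - 1*5))) + 1 = 6*(-2 - √(2 + (-4 - 5))) + 1 = 6*(-2 - √(2 - 9)) + 1 = 6*(-2 - √(-7)) + 1 = 6*(-2 - I*√7) + 1 = (-12 - 6*I*√7) + 1 = -11 - 6*I*√7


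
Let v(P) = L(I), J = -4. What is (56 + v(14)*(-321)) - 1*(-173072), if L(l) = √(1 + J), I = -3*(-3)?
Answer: 173128 - 321*I*√3 ≈ 1.7313e+5 - 555.99*I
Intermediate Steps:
I = 9
L(l) = I*√3 (L(l) = √(1 - 4) = √(-3) = I*√3)
v(P) = I*√3
(56 + v(14)*(-321)) - 1*(-173072) = (56 + (I*√3)*(-321)) - 1*(-173072) = (56 - 321*I*√3) + 173072 = 173128 - 321*I*√3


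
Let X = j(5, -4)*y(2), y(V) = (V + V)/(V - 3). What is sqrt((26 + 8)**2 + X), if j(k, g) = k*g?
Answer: 2*sqrt(309) ≈ 35.157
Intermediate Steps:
j(k, g) = g*k
y(V) = 2*V/(-3 + V) (y(V) = (2*V)/(-3 + V) = 2*V/(-3 + V))
X = 80 (X = (-4*5)*(2*2/(-3 + 2)) = -40*2/(-1) = -40*2*(-1) = -20*(-4) = 80)
sqrt((26 + 8)**2 + X) = sqrt((26 + 8)**2 + 80) = sqrt(34**2 + 80) = sqrt(1156 + 80) = sqrt(1236) = 2*sqrt(309)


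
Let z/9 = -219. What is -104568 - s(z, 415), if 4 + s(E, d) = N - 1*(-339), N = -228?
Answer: -104675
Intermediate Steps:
z = -1971 (z = 9*(-219) = -1971)
s(E, d) = 107 (s(E, d) = -4 + (-228 - 1*(-339)) = -4 + (-228 + 339) = -4 + 111 = 107)
-104568 - s(z, 415) = -104568 - 1*107 = -104568 - 107 = -104675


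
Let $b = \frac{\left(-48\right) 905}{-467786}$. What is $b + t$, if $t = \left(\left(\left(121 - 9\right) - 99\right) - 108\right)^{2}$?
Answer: $\frac{2110906045}{233893} \approx 9025.1$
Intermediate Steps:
$t = 9025$ ($t = \left(\left(112 - 99\right) - 108\right)^{2} = \left(13 - 108\right)^{2} = \left(-95\right)^{2} = 9025$)
$b = \frac{21720}{233893}$ ($b = \left(-43440\right) \left(- \frac{1}{467786}\right) = \frac{21720}{233893} \approx 0.092863$)
$b + t = \frac{21720}{233893} + 9025 = \frac{2110906045}{233893}$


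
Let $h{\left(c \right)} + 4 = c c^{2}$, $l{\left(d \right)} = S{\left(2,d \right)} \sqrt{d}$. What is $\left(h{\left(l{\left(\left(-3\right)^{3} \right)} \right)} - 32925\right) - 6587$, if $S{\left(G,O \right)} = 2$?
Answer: $-39516 - 648 i \sqrt{3} \approx -39516.0 - 1122.4 i$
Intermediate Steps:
$l{\left(d \right)} = 2 \sqrt{d}$
$h{\left(c \right)} = -4 + c^{3}$ ($h{\left(c \right)} = -4 + c c^{2} = -4 + c^{3}$)
$\left(h{\left(l{\left(\left(-3\right)^{3} \right)} \right)} - 32925\right) - 6587 = \left(\left(-4 + \left(2 \sqrt{\left(-3\right)^{3}}\right)^{3}\right) - 32925\right) - 6587 = \left(\left(-4 + \left(2 \sqrt{-27}\right)^{3}\right) - 32925\right) - 6587 = \left(\left(-4 + \left(2 \cdot 3 i \sqrt{3}\right)^{3}\right) - 32925\right) - 6587 = \left(\left(-4 + \left(6 i \sqrt{3}\right)^{3}\right) - 32925\right) - 6587 = \left(\left(-4 - 648 i \sqrt{3}\right) - 32925\right) - 6587 = \left(-32929 - 648 i \sqrt{3}\right) - 6587 = -39516 - 648 i \sqrt{3}$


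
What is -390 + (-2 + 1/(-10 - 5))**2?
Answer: -86789/225 ≈ -385.73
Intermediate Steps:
-390 + (-2 + 1/(-10 - 5))**2 = -390 + (-2 + 1/(-15))**2 = -390 + (-2 - 1/15)**2 = -390 + (-31/15)**2 = -390 + 961/225 = -86789/225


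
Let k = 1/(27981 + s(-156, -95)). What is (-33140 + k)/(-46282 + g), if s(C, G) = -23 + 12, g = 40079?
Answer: 926925799/173497910 ≈ 5.3426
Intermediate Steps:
s(C, G) = -11
k = 1/27970 (k = 1/(27981 - 11) = 1/27970 ≈ 3.5753e-5)
(-33140 + k)/(-46282 + g) = (-33140 + 1/27970)/(-46282 + 40079) = -926925799/27970/(-6203) = -926925799/27970*(-1/6203) = 926925799/173497910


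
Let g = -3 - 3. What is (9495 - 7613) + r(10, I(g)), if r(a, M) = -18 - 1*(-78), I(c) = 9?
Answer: 1942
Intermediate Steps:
g = -6
r(a, M) = 60 (r(a, M) = -18 + 78 = 60)
(9495 - 7613) + r(10, I(g)) = (9495 - 7613) + 60 = 1882 + 60 = 1942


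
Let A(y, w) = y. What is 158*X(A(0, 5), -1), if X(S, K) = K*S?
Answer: 0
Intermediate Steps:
158*X(A(0, 5), -1) = 158*(-1*0) = 158*0 = 0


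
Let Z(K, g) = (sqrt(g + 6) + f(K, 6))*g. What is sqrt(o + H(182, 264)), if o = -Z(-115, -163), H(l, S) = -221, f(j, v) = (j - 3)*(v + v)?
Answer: sqrt(-231029 + 163*I*sqrt(157)) ≈ 2.125 + 480.66*I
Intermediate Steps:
f(j, v) = 2*v*(-3 + j) (f(j, v) = (-3 + j)*(2*v) = 2*v*(-3 + j))
Z(K, g) = g*(-36 + sqrt(6 + g) + 12*K) (Z(K, g) = (sqrt(g + 6) + 2*6*(-3 + K))*g = (sqrt(6 + g) + (-36 + 12*K))*g = (-36 + sqrt(6 + g) + 12*K)*g = g*(-36 + sqrt(6 + g) + 12*K))
o = -230808 + 163*I*sqrt(157) (o = -(-163)*(-36 + sqrt(6 - 163) + 12*(-115)) = -(-163)*(-36 + sqrt(-157) - 1380) = -(-163)*(-36 + I*sqrt(157) - 1380) = -(-163)*(-1416 + I*sqrt(157)) = -(230808 - 163*I*sqrt(157)) = -230808 + 163*I*sqrt(157) ≈ -2.3081e+5 + 2042.4*I)
sqrt(o + H(182, 264)) = sqrt((-230808 + 163*I*sqrt(157)) - 221) = sqrt(-231029 + 163*I*sqrt(157))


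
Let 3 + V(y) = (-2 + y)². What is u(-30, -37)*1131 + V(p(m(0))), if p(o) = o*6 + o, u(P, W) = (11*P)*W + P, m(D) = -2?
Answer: 13775833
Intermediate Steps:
u(P, W) = P + 11*P*W (u(P, W) = 11*P*W + P = P + 11*P*W)
p(o) = 7*o (p(o) = 6*o + o = 7*o)
V(y) = -3 + (-2 + y)²
u(-30, -37)*1131 + V(p(m(0))) = -30*(1 + 11*(-37))*1131 + (-3 + (-2 + 7*(-2))²) = -30*(1 - 407)*1131 + (-3 + (-2 - 14)²) = -30*(-406)*1131 + (-3 + (-16)²) = 12180*1131 + (-3 + 256) = 13775580 + 253 = 13775833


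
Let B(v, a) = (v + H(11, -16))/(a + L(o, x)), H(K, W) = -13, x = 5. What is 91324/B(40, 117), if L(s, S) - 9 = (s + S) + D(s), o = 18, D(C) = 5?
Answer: 14063896/27 ≈ 5.2089e+5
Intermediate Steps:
L(s, S) = 14 + S + s (L(s, S) = 9 + ((s + S) + 5) = 9 + ((S + s) + 5) = 9 + (5 + S + s) = 14 + S + s)
B(v, a) = (-13 + v)/(37 + a) (B(v, a) = (v - 13)/(a + (14 + 5 + 18)) = (-13 + v)/(a + 37) = (-13 + v)/(37 + a))
91324/B(40, 117) = 91324/(((-13 + 40)/(37 + 117))) = 91324/((27/154)) = 91324/(((1/154)*27)) = 91324/(27/154) = 91324*(154/27) = 14063896/27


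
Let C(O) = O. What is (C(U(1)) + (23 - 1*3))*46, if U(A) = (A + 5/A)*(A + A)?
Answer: 1472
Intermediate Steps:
U(A) = 2*A*(A + 5/A) (U(A) = (A + 5/A)*(2*A) = 2*A*(A + 5/A))
(C(U(1)) + (23 - 1*3))*46 = ((10 + 2*1²) + (23 - 1*3))*46 = ((10 + 2*1) + (23 - 3))*46 = ((10 + 2) + 20)*46 = (12 + 20)*46 = 32*46 = 1472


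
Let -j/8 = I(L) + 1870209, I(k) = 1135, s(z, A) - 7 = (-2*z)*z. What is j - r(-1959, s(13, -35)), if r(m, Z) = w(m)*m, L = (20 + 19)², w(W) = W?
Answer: -18808433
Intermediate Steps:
s(z, A) = 7 - 2*z² (s(z, A) = 7 + (-2*z)*z = 7 - 2*z²)
L = 1521 (L = 39² = 1521)
r(m, Z) = m² (r(m, Z) = m*m = m²)
j = -14970752 (j = -8*(1135 + 1870209) = -8*1871344 = -14970752)
j - r(-1959, s(13, -35)) = -14970752 - 1*(-1959)² = -14970752 - 1*3837681 = -14970752 - 3837681 = -18808433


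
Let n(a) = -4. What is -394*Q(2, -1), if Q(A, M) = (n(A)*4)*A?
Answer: 12608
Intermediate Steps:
Q(A, M) = -16*A (Q(A, M) = (-4*4)*A = -16*A)
-394*Q(2, -1) = -(-6304)*2 = -394*(-32) = 12608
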